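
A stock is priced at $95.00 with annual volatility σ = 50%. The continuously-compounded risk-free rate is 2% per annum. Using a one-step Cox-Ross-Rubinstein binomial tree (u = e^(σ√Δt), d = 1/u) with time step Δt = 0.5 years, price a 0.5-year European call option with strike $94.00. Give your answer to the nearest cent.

CRR parameters: u = e^(σ√Δt) = e^(0.5·√0.5) = 1.4241, d = 1/u = 0.7022
Per-period rate: rΔt = 0.02·0.5 = 0.01, so R = e^0.01 = 1.0101
Risk-neutral probability p = (e^0.01 − 0.7022)/(1.4241 − 0.7022) = 0.3079/0.7219 = 0.4264
Terminal stock prices: S_u = 135.3, S_d = 66.71
Terminal payoffs (S − K): max(41.29, 0) = 41.29, max(-27.29, 0) = 0
Node 0 (S = 95): V_0 = e^(−0.01)·[0.4264·41.2913 + 0.5736·0.0000] = 17.4332

$17.43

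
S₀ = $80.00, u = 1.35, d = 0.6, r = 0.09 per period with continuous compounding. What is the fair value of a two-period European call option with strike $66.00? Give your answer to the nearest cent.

Risk-neutral probability p = (e^0.09 − 0.6)/(1.35 − 0.6) = 0.4942/0.7500 = 0.6589
Terminal stock prices: S_uu = 145.8, S_ud = 64.8, S_dd = 28.8
Terminal payoffs (S − K): max(79.8, 0) = 79.8, max(-1.2, 0) = 0, max(-37.2, 0) = 0
Node u (S = 108): V_u = e^(−0.09)·[0.6589·79.8000 + 0.3411·0.0000] = 48.0546
Node d (S = 48): V_d = e^(−0.09)·[0.6589·0.0000 + 0.3411·0.0000] = 0.0000
Node 0 (S = 80): V_0 = e^(−0.09)·[0.6589·48.0546 + 0.3411·0.0000] = 28.9379

$28.94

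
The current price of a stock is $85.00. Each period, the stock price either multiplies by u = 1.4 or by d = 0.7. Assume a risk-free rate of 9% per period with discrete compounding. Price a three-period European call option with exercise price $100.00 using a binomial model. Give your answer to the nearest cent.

$23.09

Risk-neutral probability p = (1 + 0.09 − 0.7)/(1.4 − 0.7) = 0.3900/0.7000 = 0.5571
Terminal stock prices: S_uuu = 233.2, S_uud = 116.6, S_udd = 58.31, S_ddd = 29.15
Terminal payoffs (S − K): max(133.2, 0) = 133.2, max(16.62, 0) = 16.62, max(-41.69, 0) = 0, max(-70.84, 0) = 0
Node uu (S = 166.6): V_uu = 1/1.09·[0.5571·133.2400 + 0.4429·16.6200] = 74.8569
Node ud (S = 83.3): V_ud = 1/1.09·[0.5571·16.6200 + 0.4429·0.0000] = 8.4952
Node dd (S = 41.65): V_dd = 1/1.09·[0.5571·0.0000 + 0.4429·0.0000] = 0.0000
Node u (S = 119): V_u = 1/1.09·[0.5571·74.8569 + 0.4429·8.4952] = 41.7139
Node d (S = 59.5): V_d = 1/1.09·[0.5571·8.4952 + 0.4429·0.0000] = 4.3422
Node 0 (S = 85): V_0 = 1/1.09·[0.5571·41.7139 + 0.4429·4.3422] = 23.0858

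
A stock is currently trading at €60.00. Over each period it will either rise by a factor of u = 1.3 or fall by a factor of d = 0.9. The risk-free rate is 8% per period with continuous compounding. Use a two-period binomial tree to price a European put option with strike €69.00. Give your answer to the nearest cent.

€5.10

Risk-neutral probability p = (e^0.08 − 0.9)/(1.3 − 0.9) = 0.1833/0.4000 = 0.4582
Terminal stock prices: S_uu = 101.4, S_ud = 70.2, S_dd = 48.6
Terminal payoffs (K − S): max(-32.4, 0) = 0, max(-1.2, 0) = 0, max(20.4, 0) = 20.4
Node u (S = 78): V_u = e^(−0.08)·[0.4582·0.0000 + 0.5418·0.0000] = 0.0000
Node d (S = 54): V_d = e^(−0.08)·[0.4582·0.0000 + 0.5418·20.4000] = 10.2026
Node 0 (S = 60): V_0 = e^(−0.08)·[0.4582·0.0000 + 0.5418·10.2026] = 5.1026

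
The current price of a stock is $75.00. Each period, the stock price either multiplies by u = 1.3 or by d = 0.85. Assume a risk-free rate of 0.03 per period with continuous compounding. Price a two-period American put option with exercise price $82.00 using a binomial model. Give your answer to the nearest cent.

Risk-neutral probability p = (e^0.03 − 0.85)/(1.3 − 0.85) = 0.1805/0.4500 = 0.4010
Terminal stock prices: S_uu = 126.8, S_ud = 82.88, S_dd = 54.19
Terminal payoffs (K − S): max(-44.75, 0) = 0, max(-0.875, 0) = 0, max(27.81, 0) = 27.81
Node u (S = 97.5): continuation = e^(−0.03)·[0.4010·0.0000 + 0.5990·0.0000] = 0.0000; exercise value = 0.0000 ≤ continuation, so V_u = 0.0000
Node d (S = 63.75): continuation = e^(−0.03)·[0.4010·0.0000 + 0.5990·27.8125] = 16.1670; exercise value = 18.2500 > continuation, so V_d = 18.2500 (exercise)
Node 0 (S = 75): continuation = e^(−0.03)·[0.4010·0.0000 + 0.5990·18.2500] = 10.6085; exercise value = 7.0000 ≤ continuation, so V_0 = 10.6085

$10.61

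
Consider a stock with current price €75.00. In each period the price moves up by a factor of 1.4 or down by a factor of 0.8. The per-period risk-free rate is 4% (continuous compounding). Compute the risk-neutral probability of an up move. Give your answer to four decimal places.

p = 0.4014

Risk-neutral probability p = (e^0.04 − 0.8)/(1.4 − 0.8) = 0.2408/0.6000 = 0.4014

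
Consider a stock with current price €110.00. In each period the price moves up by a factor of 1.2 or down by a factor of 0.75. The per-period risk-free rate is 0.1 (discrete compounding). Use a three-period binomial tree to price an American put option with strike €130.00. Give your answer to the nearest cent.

€20.00

Risk-neutral probability p = (1 + 0.1 − 0.75)/(1.2 − 0.75) = 0.3500/0.4500 = 0.7778
Terminal stock prices: S_uuu = 190.1, S_uud = 118.8, S_udd = 74.25, S_ddd = 46.41
Terminal payoffs (K − S): max(-60.08, 0) = 0, max(11.2, 0) = 11.2, max(55.75, 0) = 55.75, max(83.59, 0) = 83.59
Node uu (S = 158.4): continuation = 1/1.1·[0.7778·0.0000 + 0.2222·11.2000] = 2.2626; exercise value = 0.0000 ≤ continuation, so V_uu = 2.2626
Node ud (S = 99): continuation = 1/1.1·[0.7778·11.2000 + 0.2222·55.7500] = 19.1818; exercise value = 31.0000 > continuation, so V_ud = 31.0000 (exercise)
Node dd (S = 61.88): continuation = 1/1.1·[0.7778·55.7500 + 0.2222·83.5938] = 56.3068; exercise value = 68.1250 > continuation, so V_dd = 68.1250 (exercise)
Node u (S = 132): continuation = 1/1.1·[0.7778·2.2626 + 0.2222·31.0000] = 7.8625; exercise value = 0.0000 ≤ continuation, so V_u = 7.8625
Node d (S = 82.5): continuation = 1/1.1·[0.7778·31.0000 + 0.2222·68.1250] = 35.6818; exercise value = 47.5000 > continuation, so V_d = 47.5000 (exercise)
Node 0 (S = 110): continuation = 1/1.1·[0.7778·7.8625 + 0.2222·47.5000] = 15.1553; exercise value = 20.0000 > continuation, so V_0 = 20.0000 (exercise)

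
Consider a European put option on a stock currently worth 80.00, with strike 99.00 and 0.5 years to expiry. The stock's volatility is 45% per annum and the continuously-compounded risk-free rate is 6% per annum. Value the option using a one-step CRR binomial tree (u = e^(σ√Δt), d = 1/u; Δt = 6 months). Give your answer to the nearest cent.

21.06

CRR parameters: u = e^(σ√Δt) = e^(0.45·√0.5) = 1.3746, d = 1/u = 0.7275
Per-period rate: rΔt = 0.06·0.5 = 0.03, so R = e^0.03 = 1.0305
Risk-neutral probability p = (e^0.03 − 0.7275)/(1.3746 − 0.7275) = 0.3030/0.6472 = 0.4682
Terminal stock prices: S_u = 110, S_d = 58.2
Terminal payoffs (K − S): max(-10.97, 0) = 0, max(40.8, 0) = 40.8
Node 0 (S = 80): V_0 = e^(−0.03)·[0.4682·0.0000 + 0.5318·40.8033] = 21.0590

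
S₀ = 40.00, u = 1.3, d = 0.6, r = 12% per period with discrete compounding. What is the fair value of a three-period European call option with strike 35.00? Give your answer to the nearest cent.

Risk-neutral probability p = (1 + 0.12 − 0.6)/(1.3 − 0.6) = 0.5200/0.7000 = 0.7429
Terminal stock prices: S_uuu = 87.88, S_uud = 40.56, S_udd = 18.72, S_ddd = 8.64
Terminal payoffs (S − K): max(52.88, 0) = 52.88, max(5.56, 0) = 5.56, max(-16.28, 0) = 0, max(-26.36, 0) = 0
Node uu (S = 67.6): V_uu = 1/1.12·[0.7429·52.8800 + 0.2571·5.5600] = 36.3500
Node ud (S = 31.2): V_ud = 1/1.12·[0.7429·5.5600 + 0.2571·0.0000] = 3.6878
Node dd (S = 14.4): V_dd = 1/1.12·[0.7429·0.0000 + 0.2571·0.0000] = 0.0000
Node u (S = 52): V_u = 1/1.12·[0.7429·36.3500 + 0.2571·3.6878] = 24.9564
Node d (S = 24): V_d = 1/1.12·[0.7429·3.6878 + 0.2571·0.0000] = 2.4460
Node 0 (S = 40): V_0 = 1/1.12·[0.7429·24.9564 + 0.2571·2.4460] = 17.1143

17.11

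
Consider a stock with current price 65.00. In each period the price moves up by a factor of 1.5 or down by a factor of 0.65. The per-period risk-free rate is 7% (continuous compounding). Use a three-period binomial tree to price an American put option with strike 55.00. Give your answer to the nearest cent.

8.87

Risk-neutral probability p = (e^0.07 − 0.65)/(1.5 − 0.65) = 0.4225/0.8500 = 0.4971
Terminal stock prices: S_uuu = 219.4, S_uud = 95.06, S_udd = 41.19, S_ddd = 17.85
Terminal payoffs (K − S): max(-164.4, 0) = 0, max(-40.06, 0) = 0, max(13.81, 0) = 13.81, max(37.15, 0) = 37.15
Node uu (S = 146.2): continuation = e^(−0.07)·[0.4971·0.0000 + 0.5029·0.0000] = 0.0000; exercise value = 0.0000 ≤ continuation, so V_uu = 0.0000
Node ud (S = 63.38): continuation = e^(−0.07)·[0.4971·0.0000 + 0.5029·13.8062] = 6.4742; exercise value = 0.0000 ≤ continuation, so V_ud = 6.4742
Node dd (S = 27.46): continuation = e^(−0.07)·[0.4971·13.8062 + 0.5029·37.1494] = 23.8192; exercise value = 27.5375 > continuation, so V_dd = 27.5375 (exercise)
Node u (S = 97.5): continuation = e^(−0.07)·[0.4971·0.0000 + 0.5029·6.4742] = 3.0359; exercise value = 0.0000 ≤ continuation, so V_u = 3.0359
Node d (S = 42.25): continuation = e^(−0.07)·[0.4971·6.4742 + 0.5029·27.5375] = 15.9137; exercise value = 12.7500 ≤ continuation, so V_d = 15.9137
Node 0 (S = 65): continuation = e^(−0.07)·[0.4971·3.0359 + 0.5029·15.9137] = 8.8695; exercise value = 0.0000 ≤ continuation, so V_0 = 8.8695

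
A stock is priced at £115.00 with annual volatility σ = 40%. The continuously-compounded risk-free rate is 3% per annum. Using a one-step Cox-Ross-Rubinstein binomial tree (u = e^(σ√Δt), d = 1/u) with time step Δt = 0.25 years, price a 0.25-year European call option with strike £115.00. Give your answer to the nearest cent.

£11.85

CRR parameters: u = e^(σ√Δt) = e^(0.4·√0.25) = 1.2214, d = 1/u = 0.8187
Per-period rate: rΔt = 0.03·0.25 = 0.0075, so R = e^0.0075 = 1.0075
Risk-neutral probability p = (e^0.0075 − 0.8187)/(1.2214 − 0.8187) = 0.1888/0.4027 = 0.4689
Terminal stock prices: S_u = 140.5, S_d = 94.15
Terminal payoffs (S − K): max(25.46, 0) = 25.46, max(-20.85, 0) = 0
Node 0 (S = 115): V_0 = e^(−0.0075)·[0.4689·25.4613 + 0.5311·0.0000] = 11.8486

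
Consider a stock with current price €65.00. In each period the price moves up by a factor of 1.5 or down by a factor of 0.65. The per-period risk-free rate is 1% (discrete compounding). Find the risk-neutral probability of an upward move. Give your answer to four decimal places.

Risk-neutral probability p = (1 + 0.01 − 0.65)/(1.5 − 0.65) = 0.3600/0.8500 = 0.4235

p = 0.4235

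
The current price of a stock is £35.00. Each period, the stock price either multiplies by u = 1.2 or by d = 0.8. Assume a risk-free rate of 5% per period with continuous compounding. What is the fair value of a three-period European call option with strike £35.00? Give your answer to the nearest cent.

Risk-neutral probability p = (e^0.05 − 0.8)/(1.2 − 0.8) = 0.2513/0.4000 = 0.6282
Terminal stock prices: S_uuu = 60.48, S_uud = 40.32, S_udd = 26.88, S_ddd = 17.92
Terminal payoffs (S − K): max(25.48, 0) = 25.48, max(5.32, 0) = 5.32, max(-8.12, 0) = 0, max(-17.08, 0) = 0
Node uu (S = 50.4): V_uu = e^(−0.05)·[0.6282·25.4800 + 0.3718·5.3200] = 17.1070
Node ud (S = 33.6): V_ud = e^(−0.05)·[0.6282·5.3200 + 0.3718·0.0000] = 3.1789
Node dd (S = 22.4): V_dd = e^(−0.05)·[0.6282·0.0000 + 0.3718·0.0000] = 0.0000
Node u (S = 42): V_u = e^(−0.05)·[0.6282·17.1070 + 0.3718·3.1789] = 11.3465
Node d (S = 28): V_d = e^(−0.05)·[0.6282·3.1789 + 0.3718·0.0000] = 1.8995
Node 0 (S = 35): V_0 = e^(−0.05)·[0.6282·11.3465 + 0.3718·1.8995] = 7.4518

£7.45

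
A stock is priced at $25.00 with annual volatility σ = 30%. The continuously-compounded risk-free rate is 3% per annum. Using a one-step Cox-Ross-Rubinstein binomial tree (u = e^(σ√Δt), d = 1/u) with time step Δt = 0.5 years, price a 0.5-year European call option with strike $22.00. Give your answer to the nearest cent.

CRR parameters: u = e^(σ√Δt) = e^(0.3·√0.5) = 1.2363, d = 1/u = 0.8089
Per-period rate: rΔt = 0.03·0.5 = 0.015, so R = e^0.015 = 1.0151
Risk-neutral probability p = (e^0.015 − 0.8089)/(1.2363 − 0.8089) = 0.2063/0.4275 = 0.4825
Terminal stock prices: S_u = 30.91, S_d = 20.22
Terminal payoffs (S − K): max(8.908, 0) = 8.908, max(-1.779, 0) = 0
Node 0 (S = 25): V_0 = e^(−0.015)·[0.4825·8.9078 + 0.5175·0.0000] = 4.2342

$4.23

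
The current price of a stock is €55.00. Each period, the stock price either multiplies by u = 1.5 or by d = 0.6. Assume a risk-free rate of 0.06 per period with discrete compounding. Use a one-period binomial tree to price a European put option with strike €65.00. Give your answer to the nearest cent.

Risk-neutral probability p = (1 + 0.06 − 0.6)/(1.5 − 0.6) = 0.4600/0.9000 = 0.5111
Terminal stock prices: S_u = 82.5, S_d = 33
Terminal payoffs (K − S): max(-17.5, 0) = 0, max(32, 0) = 32
Node 0 (S = 55): V_0 = 1/1.06·[0.5111·0.0000 + 0.4889·32.0000] = 14.7589

€14.76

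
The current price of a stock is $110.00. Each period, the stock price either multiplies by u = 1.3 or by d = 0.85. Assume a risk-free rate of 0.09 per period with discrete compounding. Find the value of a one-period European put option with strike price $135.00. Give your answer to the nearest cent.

Risk-neutral probability p = (1 + 0.09 − 0.85)/(1.3 − 0.85) = 0.2400/0.4500 = 0.5333
Terminal stock prices: S_u = 143, S_d = 93.5
Terminal payoffs (K − S): max(-8, 0) = 0, max(41.5, 0) = 41.5
Node 0 (S = 110): V_0 = 1/1.09·[0.5333·0.0000 + 0.4667·41.5000] = 17.7676

$17.77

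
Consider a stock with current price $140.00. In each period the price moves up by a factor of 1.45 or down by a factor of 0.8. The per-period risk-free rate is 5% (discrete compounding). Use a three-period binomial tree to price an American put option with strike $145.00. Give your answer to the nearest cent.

$22.82

Risk-neutral probability p = (1 + 0.05 − 0.8)/(1.45 − 0.8) = 0.2500/0.6500 = 0.3846
Terminal stock prices: S_uuu = 426.8, S_uud = 235.5, S_udd = 129.9, S_ddd = 71.68
Terminal payoffs (K − S): max(-281.8, 0) = 0, max(-90.48, 0) = 0, max(15.08, 0) = 15.08, max(73.32, 0) = 73.32
Node uu (S = 294.4): continuation = 1/1.05·[0.3846·0.0000 + 0.6154·0.0000] = 0.0000; exercise value = 0.0000 ≤ continuation, so V_uu = 0.0000
Node ud (S = 162.4): continuation = 1/1.05·[0.3846·0.0000 + 0.6154·15.0800] = 8.8381; exercise value = 0.0000 ≤ continuation, so V_ud = 8.8381
Node dd (S = 89.6): continuation = 1/1.05·[0.3846·15.0800 + 0.6154·73.3200] = 48.4952; exercise value = 55.4000 > continuation, so V_dd = 55.4000 (exercise)
Node u (S = 203): continuation = 1/1.05·[0.3846·0.0000 + 0.6154·8.8381] = 5.1798; exercise value = 0.0000 ≤ continuation, so V_u = 5.1798
Node d (S = 112): continuation = 1/1.05·[0.3846·8.8381 + 0.6154·55.4000] = 35.7063; exercise value = 33.0000 ≤ continuation, so V_d = 35.7063
Node 0 (S = 140): continuation = 1/1.05·[0.3846·5.1798 + 0.6154·35.7063] = 22.8241; exercise value = 5.0000 ≤ continuation, so V_0 = 22.8241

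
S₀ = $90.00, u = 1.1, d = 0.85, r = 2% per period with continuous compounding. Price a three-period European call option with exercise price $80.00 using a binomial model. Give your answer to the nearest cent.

Risk-neutral probability p = (e^0.02 − 0.85)/(1.1 − 0.85) = 0.1702/0.2500 = 0.6808
Terminal stock prices: S_uuu = 119.8, S_uud = 92.57, S_udd = 71.53, S_ddd = 55.27
Terminal payoffs (S − K): max(39.79, 0) = 39.79, max(12.57, 0) = 12.57, max(-8.472, 0) = 0, max(-24.73, 0) = 0
Node uu (S = 108.9): V_uu = e^(−0.02)·[0.6808·39.7900 + 0.3192·12.5650] = 30.4841
Node ud (S = 84.15): V_ud = e^(−0.02)·[0.6808·12.5650 + 0.3192·0.0000] = 8.3849
Node dd (S = 65.02): V_dd = e^(−0.02)·[0.6808·0.0000 + 0.3192·0.0000] = 0.0000
Node u (S = 99): V_u = e^(−0.02)·[0.6808·30.4841 + 0.3192·8.3849] = 22.9662
Node d (S = 76.5): V_d = e^(−0.02)·[0.6808·8.3849 + 0.3192·0.0000] = 5.5955
Node 0 (S = 90): V_0 = e^(−0.02)·[0.6808·22.9662 + 0.3192·5.5955] = 17.0766

$17.08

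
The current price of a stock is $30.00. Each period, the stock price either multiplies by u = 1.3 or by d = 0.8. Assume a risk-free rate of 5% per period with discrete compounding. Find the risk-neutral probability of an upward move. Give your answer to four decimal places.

p = 0.5000

Risk-neutral probability p = (1 + 0.05 − 0.8)/(1.3 − 0.8) = 0.2500/0.5000 = 0.5000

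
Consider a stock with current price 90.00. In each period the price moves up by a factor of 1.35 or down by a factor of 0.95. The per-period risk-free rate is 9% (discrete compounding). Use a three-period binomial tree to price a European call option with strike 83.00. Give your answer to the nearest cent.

Risk-neutral probability p = (1 + 0.09 − 0.95)/(1.35 − 0.95) = 0.1400/0.4000 = 0.3500
Terminal stock prices: S_uuu = 221.4, S_uud = 155.8, S_udd = 109.7, S_ddd = 77.16
Terminal payoffs (S − K): max(138.4, 0) = 138.4, max(72.82, 0) = 72.82, max(26.65, 0) = 26.65, max(-5.836, 0) = 0
Node uu (S = 164): V_uu = 1/1.09·[0.3500·138.4338 + 0.6500·72.8238] = 87.8782
Node ud (S = 115.4): V_ud = 1/1.09·[0.3500·72.8238 + 0.6500·26.6538] = 39.2782
Node dd (S = 81.22): V_dd = 1/1.09·[0.3500·26.6538 + 0.6500·0.0000] = 8.5585
Node u (S = 121.5): V_u = 1/1.09·[0.3500·87.8782 + 0.6500·39.2782] = 51.6406
Node d (S = 85.5): V_d = 1/1.09·[0.3500·39.2782 + 0.6500·8.5585] = 17.7160
Node 0 (S = 90): V_0 = 1/1.09·[0.3500·51.6406 + 0.6500·17.7160] = 27.1464

27.15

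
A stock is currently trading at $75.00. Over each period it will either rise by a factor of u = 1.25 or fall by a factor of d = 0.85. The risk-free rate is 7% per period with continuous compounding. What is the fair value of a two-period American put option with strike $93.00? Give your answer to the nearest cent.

Risk-neutral probability p = (e^0.07 − 0.85)/(1.25 − 0.85) = 0.2225/0.4000 = 0.5563
Terminal stock prices: S_uu = 117.2, S_ud = 79.69, S_dd = 54.19
Terminal payoffs (K − S): max(-24.19, 0) = 0, max(13.31, 0) = 13.31, max(38.81, 0) = 38.81
Node u (S = 93.75): continuation = e^(−0.07)·[0.5563·0.0000 + 0.4437·13.3125] = 5.5078; exercise value = 0.0000 ≤ continuation, so V_u = 5.5078
Node d (S = 63.75): continuation = e^(−0.07)·[0.5563·13.3125 + 0.4437·38.8125] = 22.9626; exercise value = 29.2500 > continuation, so V_d = 29.2500 (exercise)
Node 0 (S = 75): continuation = e^(−0.07)·[0.5563·5.5078 + 0.4437·29.2500] = 14.9583; exercise value = 18.0000 > continuation, so V_0 = 18.0000 (exercise)

$18.00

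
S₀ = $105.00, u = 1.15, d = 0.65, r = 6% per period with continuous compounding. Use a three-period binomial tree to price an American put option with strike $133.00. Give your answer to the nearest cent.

Risk-neutral probability p = (e^0.06 − 0.65)/(1.15 − 0.65) = 0.4118/0.5000 = 0.8237
Terminal stock prices: S_uuu = 159.7, S_uud = 90.26, S_udd = 51.02, S_ddd = 28.84
Terminal payoffs (K − S): max(-26.69, 0) = 0, max(42.74, 0) = 42.74, max(81.98, 0) = 81.98, max(104.2, 0) = 104.2
Node uu (S = 138.9): continuation = e^(−0.06)·[0.8237·0.0000 + 0.1763·42.7394] = 7.0972; exercise value = 0.0000 ≤ continuation, so V_uu = 7.0972
Node ud (S = 78.49): continuation = e^(−0.06)·[0.8237·42.7394 + 0.1763·81.9831] = 46.7672; exercise value = 54.5125 > continuation, so V_ud = 54.5125 (exercise)
Node dd (S = 44.36): continuation = e^(−0.06)·[0.8237·81.9831 + 0.1763·104.1644] = 80.8922; exercise value = 88.6375 > continuation, so V_dd = 88.6375 (exercise)
Node u (S = 120.7): continuation = e^(−0.06)·[0.8237·7.0972 + 0.1763·54.5125] = 14.5576; exercise value = 12.2500 ≤ continuation, so V_u = 14.5576
Node d (S = 68.25): continuation = e^(−0.06)·[0.8237·54.5125 + 0.1763·88.6375] = 57.0047; exercise value = 64.7500 > continuation, so V_d = 64.7500 (exercise)
Node 0 (S = 105): continuation = e^(−0.06)·[0.8237·14.5576 + 0.1763·64.7500] = 22.0447; exercise value = 28.0000 > continuation, so V_0 = 28.0000 (exercise)

$28.00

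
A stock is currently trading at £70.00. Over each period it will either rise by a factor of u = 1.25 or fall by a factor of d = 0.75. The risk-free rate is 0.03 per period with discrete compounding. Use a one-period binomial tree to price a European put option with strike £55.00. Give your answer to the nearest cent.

Risk-neutral probability p = (1 + 0.03 − 0.75)/(1.25 − 0.75) = 0.2800/0.5000 = 0.5600
Terminal stock prices: S_u = 87.5, S_d = 52.5
Terminal payoffs (K − S): max(-32.5, 0) = 0, max(2.5, 0) = 2.5
Node 0 (S = 70): V_0 = 1/1.03·[0.5600·0.0000 + 0.4400·2.5000] = 1.0680

£1.07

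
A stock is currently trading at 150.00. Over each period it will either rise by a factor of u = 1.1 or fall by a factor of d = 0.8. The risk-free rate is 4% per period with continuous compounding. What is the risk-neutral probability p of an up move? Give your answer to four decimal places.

Risk-neutral probability p = (e^0.04 − 0.8)/(1.1 − 0.8) = 0.2408/0.3000 = 0.8027

p = 0.8027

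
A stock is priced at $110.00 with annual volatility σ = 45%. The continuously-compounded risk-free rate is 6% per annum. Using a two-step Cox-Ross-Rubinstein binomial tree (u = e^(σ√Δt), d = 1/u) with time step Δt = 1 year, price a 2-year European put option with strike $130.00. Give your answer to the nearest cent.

$31.20

CRR parameters: u = e^(σ√Δt) = e^(0.45·√1) = 1.5683, d = 1/u = 0.6376
Per-period rate: rΔt = 0.06·1 = 0.06, so R = e^0.06 = 1.0618
Risk-neutral probability p = (e^0.06 − 0.6376)/(1.5683 − 0.6376) = 0.4242/0.9307 = 0.4558
Terminal stock prices: S_uu = 270.6, S_ud = 110, S_dd = 44.72
Terminal payoffs (K − S): max(-140.6, 0) = 0, max(20, 0) = 20, max(85.28, 0) = 85.28
Node u (S = 172.5): V_u = e^(−0.06)·[0.4558·0.0000 + 0.5442·20.0000] = 10.2501
Node d (S = 70.14): V_d = e^(−0.06)·[0.4558·20.0000 + 0.5442·85.2773] = 52.2903
Node 0 (S = 110): V_0 = e^(−0.06)·[0.4558·10.2501 + 0.5442·52.2903] = 31.1990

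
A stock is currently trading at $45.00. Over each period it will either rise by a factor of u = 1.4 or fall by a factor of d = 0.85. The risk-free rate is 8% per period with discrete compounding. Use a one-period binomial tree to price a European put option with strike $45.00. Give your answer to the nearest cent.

$3.64

Risk-neutral probability p = (1 + 0.08 − 0.85)/(1.4 − 0.85) = 0.2300/0.5500 = 0.4182
Terminal stock prices: S_u = 63, S_d = 38.25
Terminal payoffs (K − S): max(-18, 0) = 0, max(6.75, 0) = 6.75
Node 0 (S = 45): V_0 = 1/1.08·[0.4182·0.0000 + 0.5818·6.7500] = 3.6364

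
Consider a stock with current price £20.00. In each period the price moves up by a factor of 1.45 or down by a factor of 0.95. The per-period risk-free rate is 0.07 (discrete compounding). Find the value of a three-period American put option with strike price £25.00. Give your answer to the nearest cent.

£5.00

Risk-neutral probability p = (1 + 0.07 − 0.95)/(1.45 − 0.95) = 0.1200/0.5000 = 0.2400
Terminal stock prices: S_uuu = 60.97, S_uud = 39.95, S_udd = 26.17, S_ddd = 17.15
Terminal payoffs (K − S): max(-35.97, 0) = 0, max(-14.95, 0) = 0, max(-1.172, 0) = 0, max(7.853, 0) = 7.853
Node uu (S = 42.05): continuation = 1/1.07·[0.2400·0.0000 + 0.7600·0.0000] = 0.0000; exercise value = 0.0000 ≤ continuation, so V_uu = 0.0000
Node ud (S = 27.55): continuation = 1/1.07·[0.2400·0.0000 + 0.7600·0.0000] = 0.0000; exercise value = 0.0000 ≤ continuation, so V_ud = 0.0000
Node dd (S = 18.05): continuation = 1/1.07·[0.2400·0.0000 + 0.7600·7.8525] = 5.5775; exercise value = 6.9500 > continuation, so V_dd = 6.9500 (exercise)
Node u (S = 29): continuation = 1/1.07·[0.2400·0.0000 + 0.7600·0.0000] = 0.0000; exercise value = 0.0000 ≤ continuation, so V_u = 0.0000
Node d (S = 19): continuation = 1/1.07·[0.2400·0.0000 + 0.7600·6.9500] = 4.9364; exercise value = 6.0000 > continuation, so V_d = 6.0000 (exercise)
Node 0 (S = 20): continuation = 1/1.07·[0.2400·0.0000 + 0.7600·6.0000] = 4.2617; exercise value = 5.0000 > continuation, so V_0 = 5.0000 (exercise)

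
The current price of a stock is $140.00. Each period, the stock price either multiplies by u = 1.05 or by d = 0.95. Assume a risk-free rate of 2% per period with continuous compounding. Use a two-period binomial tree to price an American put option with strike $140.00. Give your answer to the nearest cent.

$2.11

Risk-neutral probability p = (e^0.02 − 0.95)/(1.05 − 0.95) = 0.0702/0.1000 = 0.7020
Terminal stock prices: S_uu = 154.3, S_ud = 139.7, S_dd = 126.3
Terminal payoffs (K − S): max(-14.35, 0) = 0, max(0.35, 0) = 0.35, max(13.65, 0) = 13.65
Node u (S = 147): continuation = e^(−0.02)·[0.7020·0.0000 + 0.2980·0.3500] = 0.1022; exercise value = 0.0000 ≤ continuation, so V_u = 0.1022
Node d (S = 133): continuation = e^(−0.02)·[0.7020·0.3500 + 0.2980·13.6500] = 4.2278; exercise value = 7.0000 > continuation, so V_d = 7.0000 (exercise)
Node 0 (S = 140): continuation = e^(−0.02)·[0.7020·0.1022 + 0.2980·7.0000] = 2.1149; exercise value = 0.0000 ≤ continuation, so V_0 = 2.1149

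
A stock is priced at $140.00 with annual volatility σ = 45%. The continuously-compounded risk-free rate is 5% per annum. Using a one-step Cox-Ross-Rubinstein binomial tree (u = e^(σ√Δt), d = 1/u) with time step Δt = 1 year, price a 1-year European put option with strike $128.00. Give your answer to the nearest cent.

$20.47

CRR parameters: u = e^(σ√Δt) = e^(0.45·√1) = 1.5683, d = 1/u = 0.6376
Per-period rate: rΔt = 0.05·1 = 0.05, so R = e^0.05 = 1.0513
Risk-neutral probability p = (e^0.05 − 0.6376)/(1.5683 − 0.6376) = 0.4136/0.9307 = 0.4445
Terminal stock prices: S_u = 219.6, S_d = 89.27
Terminal payoffs (K − S): max(-91.56, 0) = 0, max(38.73, 0) = 38.73
Node 0 (S = 140): V_0 = e^(−0.05)·[0.4445·0.0000 + 0.5555·38.7321] = 20.4682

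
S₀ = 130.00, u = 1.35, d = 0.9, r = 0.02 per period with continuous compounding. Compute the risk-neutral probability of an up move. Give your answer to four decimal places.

Risk-neutral probability p = (e^0.02 − 0.9)/(1.35 − 0.9) = 0.1202/0.4500 = 0.2671

p = 0.2671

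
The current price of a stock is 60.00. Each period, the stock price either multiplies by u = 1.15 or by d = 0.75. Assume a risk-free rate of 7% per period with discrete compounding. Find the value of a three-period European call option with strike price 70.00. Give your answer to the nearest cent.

Risk-neutral probability p = (1 + 0.07 − 0.75)/(1.15 − 0.75) = 0.3200/0.4000 = 0.8000
Terminal stock prices: S_uuu = 91.25, S_uud = 59.51, S_udd = 38.81, S_ddd = 25.31
Terminal payoffs (S − K): max(21.25, 0) = 21.25, max(-10.49, 0) = 0, max(-31.19, 0) = 0, max(-44.69, 0) = 0
Node uu (S = 79.35): V_uu = 1/1.07·[0.8000·21.2525 + 0.2000·0.0000] = 15.8897
Node ud (S = 51.75): V_ud = 1/1.07·[0.8000·0.0000 + 0.2000·0.0000] = 0.0000
Node dd (S = 33.75): V_dd = 1/1.07·[0.8000·0.0000 + 0.2000·0.0000] = 0.0000
Node u (S = 69): V_u = 1/1.07·[0.8000·15.8897 + 0.2000·0.0000] = 11.8802
Node d (S = 45): V_d = 1/1.07·[0.8000·0.0000 + 0.2000·0.0000] = 0.0000
Node 0 (S = 60): V_0 = 1/1.07·[0.8000·11.8802 + 0.2000·0.0000] = 8.8824

8.88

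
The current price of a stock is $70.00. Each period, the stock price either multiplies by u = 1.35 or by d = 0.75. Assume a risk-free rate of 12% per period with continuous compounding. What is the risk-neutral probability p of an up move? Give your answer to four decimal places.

Risk-neutral probability p = (e^0.12 − 0.75)/(1.35 − 0.75) = 0.3775/0.6000 = 0.6292

p = 0.6292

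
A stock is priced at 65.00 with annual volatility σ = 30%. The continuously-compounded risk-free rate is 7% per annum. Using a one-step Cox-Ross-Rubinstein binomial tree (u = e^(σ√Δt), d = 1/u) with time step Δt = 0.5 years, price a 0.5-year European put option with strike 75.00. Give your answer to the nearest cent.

10.17

CRR parameters: u = e^(σ√Δt) = e^(0.3·√0.5) = 1.2363, d = 1/u = 0.8089
Per-period rate: rΔt = 0.07·0.5 = 0.035, so R = e^0.035 = 1.0356
Risk-neutral probability p = (e^0.035 − 0.8089)/(1.2363 − 0.8089) = 0.2268/0.4275 = 0.5305
Terminal stock prices: S_u = 80.36, S_d = 52.58
Terminal payoffs (K − S): max(-5.36, 0) = 0, max(22.42, 0) = 22.42
Node 0 (S = 65): V_0 = e^(−0.035)·[0.5305·0.0000 + 0.4695·22.4242] = 10.1662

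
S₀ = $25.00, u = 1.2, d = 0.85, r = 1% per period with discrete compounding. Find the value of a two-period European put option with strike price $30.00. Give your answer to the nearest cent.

$5.64

Risk-neutral probability p = (1 + 0.01 − 0.85)/(1.2 − 0.85) = 0.1600/0.3500 = 0.4571
Terminal stock prices: S_uu = 36, S_ud = 25.5, S_dd = 18.06
Terminal payoffs (K − S): max(-6, 0) = 0, max(4.5, 0) = 4.5, max(11.94, 0) = 11.94
Node u (S = 30): V_u = 1/1.01·[0.4571·0.0000 + 0.5429·4.5000] = 2.4187
Node d (S = 21.25): V_d = 1/1.01·[0.4571·4.5000 + 0.5429·11.9375] = 8.4530
Node 0 (S = 25): V_0 = 1/1.01·[0.4571·2.4187 + 0.5429·8.4530] = 5.6381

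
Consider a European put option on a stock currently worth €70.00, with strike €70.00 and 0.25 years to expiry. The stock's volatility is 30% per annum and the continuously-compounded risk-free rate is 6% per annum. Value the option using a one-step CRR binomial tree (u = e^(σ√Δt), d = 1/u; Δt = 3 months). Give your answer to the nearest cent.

€4.68

CRR parameters: u = e^(σ√Δt) = e^(0.3·√0.25) = 1.1618, d = 1/u = 0.8607
Per-period rate: rΔt = 0.06·0.25 = 0.015, so R = e^0.015 = 1.0151
Risk-neutral probability p = (e^0.015 − 0.8607)/(1.1618 − 0.8607) = 0.1544/0.3011 = 0.5128
Terminal stock prices: S_u = 81.33, S_d = 60.25
Terminal payoffs (K − S): max(-11.33, 0) = 0, max(9.75, 0) = 9.75
Node 0 (S = 70): V_0 = e^(−0.015)·[0.5128·0.0000 + 0.4872·9.7504] = 4.6801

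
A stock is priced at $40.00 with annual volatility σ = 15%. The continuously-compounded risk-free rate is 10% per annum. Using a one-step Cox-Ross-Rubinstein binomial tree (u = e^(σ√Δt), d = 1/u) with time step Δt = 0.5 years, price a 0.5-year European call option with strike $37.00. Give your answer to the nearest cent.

$5.08

CRR parameters: u = e^(σ√Δt) = e^(0.15·√0.5) = 1.1119, d = 1/u = 0.8994
Per-period rate: rΔt = 0.1·0.5 = 0.05, so R = e^0.05 = 1.0513
Risk-neutral probability p = (e^0.05 − 0.8994)/(1.1119 − 0.8994) = 0.1519/0.2125 = 0.7148
Terminal stock prices: S_u = 44.48, S_d = 35.97
Terminal payoffs (S − K): max(7.476, 0) = 7.476, max(-1.025, 0) = 0
Node 0 (S = 40): V_0 = e^(−0.05)·[0.7148·7.4758 + 0.2852·0.0000] = 5.0827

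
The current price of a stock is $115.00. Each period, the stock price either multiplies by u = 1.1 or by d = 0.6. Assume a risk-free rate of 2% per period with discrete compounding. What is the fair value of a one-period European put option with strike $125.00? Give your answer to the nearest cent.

$8.78

Risk-neutral probability p = (1 + 0.02 − 0.6)/(1.1 − 0.6) = 0.4200/0.5000 = 0.8400
Terminal stock prices: S_u = 126.5, S_d = 69
Terminal payoffs (K − S): max(-1.5, 0) = 0, max(56, 0) = 56
Node 0 (S = 115): V_0 = 1/1.02·[0.8400·0.0000 + 0.1600·56.0000] = 8.7843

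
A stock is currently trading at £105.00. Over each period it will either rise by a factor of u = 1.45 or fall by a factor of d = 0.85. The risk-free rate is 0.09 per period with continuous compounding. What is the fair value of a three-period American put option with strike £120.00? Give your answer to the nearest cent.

£17.76

Risk-neutral probability p = (e^0.09 − 0.85)/(1.45 − 0.85) = 0.2442/0.6000 = 0.4070
Terminal stock prices: S_uuu = 320.1, S_uud = 187.6, S_udd = 110, S_ddd = 64.48
Terminal payoffs (K − S): max(-200.1, 0) = 0, max(-67.65, 0) = 0, max(9.999, 0) = 9.999, max(55.52, 0) = 55.52
Node uu (S = 220.8): continuation = e^(−0.09)·[0.4070·0.0000 + 0.5930·0.0000] = 0.0000; exercise value = 0.0000 ≤ continuation, so V_uu = 0.0000
Node ud (S = 129.4): continuation = e^(−0.09)·[0.4070·0.0000 + 0.5930·9.9994] = 5.4197; exercise value = 0.0000 ≤ continuation, so V_ud = 5.4197
Node dd (S = 75.86): continuation = e^(−0.09)·[0.4070·9.9994 + 0.5930·55.5169] = 33.8092; exercise value = 44.1375 > continuation, so V_dd = 44.1375 (exercise)
Node u (S = 152.2): continuation = e^(−0.09)·[0.4070·0.0000 + 0.5930·5.4197] = 2.9375; exercise value = 0.0000 ≤ continuation, so V_u = 2.9375
Node d (S = 89.25): continuation = e^(−0.09)·[0.4070·5.4197 + 0.5930·44.1375] = 25.9383; exercise value = 30.7500 > continuation, so V_d = 30.7500 (exercise)
Node 0 (S = 105): continuation = e^(−0.09)·[0.4070·2.9375 + 0.5930·30.7500] = 17.7590; exercise value = 15.0000 ≤ continuation, so V_0 = 17.7590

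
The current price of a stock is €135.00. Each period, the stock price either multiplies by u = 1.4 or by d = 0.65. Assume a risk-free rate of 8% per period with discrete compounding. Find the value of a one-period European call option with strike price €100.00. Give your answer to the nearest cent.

Risk-neutral probability p = (1 + 0.08 − 0.65)/(1.4 − 0.65) = 0.4300/0.7500 = 0.5733
Terminal stock prices: S_u = 189, S_d = 87.75
Terminal payoffs (S − K): max(89, 0) = 89, max(-12.25, 0) = 0
Node 0 (S = 135): V_0 = 1/1.08·[0.5733·89.0000 + 0.4267·0.0000] = 47.2469

€47.25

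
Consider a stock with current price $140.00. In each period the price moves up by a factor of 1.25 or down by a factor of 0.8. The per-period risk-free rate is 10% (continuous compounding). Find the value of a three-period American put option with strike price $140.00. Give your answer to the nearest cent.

$9.61

Risk-neutral probability p = (e^0.1 − 0.8)/(1.25 − 0.8) = 0.3052/0.4500 = 0.6782
Terminal stock prices: S_uuu = 273.4, S_uud = 175, S_udd = 112, S_ddd = 71.68
Terminal payoffs (K − S): max(-133.4, 0) = 0, max(-35, 0) = 0, max(28, 0) = 28, max(68.32, 0) = 68.32
Node uu (S = 218.8): continuation = e^(−0.1)·[0.6782·0.0000 + 0.3218·0.0000] = 0.0000; exercise value = 0.0000 ≤ continuation, so V_uu = 0.0000
Node ud (S = 140): continuation = e^(−0.1)·[0.6782·0.0000 + 0.3218·28.0000] = 8.1540; exercise value = 0.0000 ≤ continuation, so V_ud = 8.1540
Node dd (S = 89.6): continuation = e^(−0.1)·[0.6782·28.0000 + 0.3218·68.3200] = 37.0772; exercise value = 50.4000 > continuation, so V_dd = 50.4000 (exercise)
Node u (S = 175): continuation = e^(−0.1)·[0.6782·0.0000 + 0.3218·8.1540] = 2.3746; exercise value = 0.0000 ≤ continuation, so V_u = 2.3746
Node d (S = 112): continuation = e^(−0.1)·[0.6782·8.1540 + 0.3218·50.4000] = 19.6807; exercise value = 28.0000 > continuation, so V_d = 28.0000 (exercise)
Node 0 (S = 140): continuation = e^(−0.1)·[0.6782·2.3746 + 0.3218·28.0000] = 9.6111; exercise value = 0.0000 ≤ continuation, so V_0 = 9.6111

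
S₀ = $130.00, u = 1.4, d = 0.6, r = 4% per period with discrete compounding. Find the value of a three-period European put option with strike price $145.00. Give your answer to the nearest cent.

$33.08

Risk-neutral probability p = (1 + 0.04 − 0.6)/(1.4 − 0.6) = 0.4400/0.8000 = 0.5500
Terminal stock prices: S_uuu = 356.7, S_uud = 152.9, S_udd = 65.52, S_ddd = 28.08
Terminal payoffs (K − S): max(-211.7, 0) = 0, max(-7.88, 0) = 0, max(79.48, 0) = 79.48, max(116.9, 0) = 116.9
Node uu (S = 254.8): V_uu = 1/1.04·[0.5500·0.0000 + 0.4500·0.0000] = 0.0000
Node ud (S = 109.2): V_ud = 1/1.04·[0.5500·0.0000 + 0.4500·79.4800] = 34.3904
Node dd (S = 46.8): V_dd = 1/1.04·[0.5500·79.4800 + 0.4500·116.9200] = 92.6231
Node u (S = 182): V_u = 1/1.04·[0.5500·0.0000 + 0.4500·34.3904] = 14.8805
Node d (S = 78): V_d = 1/1.04·[0.5500·34.3904 + 0.4500·92.6231] = 58.2645
Node 0 (S = 130): V_0 = 1/1.04·[0.5500·14.8805 + 0.4500·58.2645] = 33.0801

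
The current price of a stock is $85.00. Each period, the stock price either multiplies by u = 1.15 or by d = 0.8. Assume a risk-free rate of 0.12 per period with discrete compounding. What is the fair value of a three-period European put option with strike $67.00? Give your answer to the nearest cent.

Risk-neutral probability p = (1 + 0.12 − 0.8)/(1.15 − 0.8) = 0.3200/0.3500 = 0.9143
Terminal stock prices: S_uuu = 129.3, S_uud = 89.93, S_udd = 62.56, S_ddd = 43.52
Terminal payoffs (K − S): max(-62.27, 0) = 0, max(-22.93, 0) = 0, max(4.44, 0) = 4.44, max(23.48, 0) = 23.48
Node uu (S = 112.4): V_uu = 1/1.12·[0.9143·0.0000 + 0.0857·0.0000] = 0.0000
Node ud (S = 78.2): V_ud = 1/1.12·[0.9143·0.0000 + 0.0857·4.4400] = 0.3398
Node dd (S = 54.4): V_dd = 1/1.12·[0.9143·4.4400 + 0.0857·23.4800] = 5.4214
Node u (S = 97.75): V_u = 1/1.12·[0.9143·0.0000 + 0.0857·0.3398] = 0.0260
Node d (S = 68): V_d = 1/1.12·[0.9143·0.3398 + 0.0857·5.4214] = 0.6923
Node 0 (S = 85): V_0 = 1/1.12·[0.9143·0.0260 + 0.0857·0.6923] = 0.0742

$0.07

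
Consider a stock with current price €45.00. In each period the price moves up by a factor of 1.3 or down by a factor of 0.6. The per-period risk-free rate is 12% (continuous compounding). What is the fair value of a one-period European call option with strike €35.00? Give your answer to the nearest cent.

Risk-neutral probability p = (e^0.12 − 0.6)/(1.3 − 0.6) = 0.5275/0.7000 = 0.7536
Terminal stock prices: S_u = 58.5, S_d = 27
Terminal payoffs (S − K): max(23.5, 0) = 23.5, max(-8, 0) = 0
Node 0 (S = 45): V_0 = e^(−0.12)·[0.7536·23.5000 + 0.2464·0.0000] = 15.7063

€15.71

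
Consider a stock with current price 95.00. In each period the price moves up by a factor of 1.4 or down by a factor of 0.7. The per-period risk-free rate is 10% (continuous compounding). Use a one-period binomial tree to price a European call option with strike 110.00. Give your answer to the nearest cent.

12.05

Risk-neutral probability p = (e^0.1 − 0.7)/(1.4 − 0.7) = 0.4052/0.7000 = 0.5788
Terminal stock prices: S_u = 133, S_d = 66.5
Terminal payoffs (S − K): max(23, 0) = 23, max(-43.5, 0) = 0
Node 0 (S = 95): V_0 = e^(−0.1)·[0.5788·23.0000 + 0.4212·0.0000] = 12.0459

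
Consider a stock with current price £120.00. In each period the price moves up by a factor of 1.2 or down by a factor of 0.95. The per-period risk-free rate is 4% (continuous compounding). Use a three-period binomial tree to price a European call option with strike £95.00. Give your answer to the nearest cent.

Risk-neutral probability p = (e^0.04 − 0.95)/(1.2 − 0.95) = 0.0908/0.2500 = 0.3632
Terminal stock prices: S_uuu = 207.4, S_uud = 164.2, S_udd = 130, S_ddd = 102.9
Terminal payoffs (S − K): max(112.4, 0) = 112.4, max(69.16, 0) = 69.16, max(34.96, 0) = 34.96, max(7.885, 0) = 7.885
Node uu (S = 172.8): V_uu = e^(−0.04)·[0.3632·112.3600 + 0.6368·69.1600] = 81.5250
Node ud (S = 136.8): V_ud = e^(−0.04)·[0.3632·69.1600 + 0.6368·34.9600] = 45.5250
Node dd (S = 108.3): V_dd = e^(−0.04)·[0.3632·34.9600 + 0.6368·7.8850] = 17.0250
Node u (S = 144): V_u = e^(−0.04)·[0.3632·81.5250 + 0.6368·45.5250] = 56.3039
Node d (S = 114): V_d = e^(−0.04)·[0.3632·45.5250 + 0.6368·17.0250] = 26.3039
Node 0 (S = 120): V_0 = e^(−0.04)·[0.3632·56.3039 + 0.6368·26.3039] = 35.7426

£35.74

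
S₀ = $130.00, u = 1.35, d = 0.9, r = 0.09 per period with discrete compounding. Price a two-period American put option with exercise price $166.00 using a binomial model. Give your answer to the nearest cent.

$36.00

Risk-neutral probability p = (1 + 0.09 − 0.9)/(1.35 − 0.9) = 0.1900/0.4500 = 0.4222
Terminal stock prices: S_uu = 236.9, S_ud = 158, S_dd = 105.3
Terminal payoffs (K − S): max(-70.93, 0) = 0, max(8.05, 0) = 8.05, max(60.7, 0) = 60.7
Node u (S = 175.5): continuation = 1/1.09·[0.4222·0.0000 + 0.5778·8.0500] = 4.2671; exercise value = 0.0000 ≤ continuation, so V_u = 4.2671
Node d (S = 117): continuation = 1/1.09·[0.4222·8.0500 + 0.5778·60.7000] = 35.2936; exercise value = 49.0000 > continuation, so V_d = 49.0000 (exercise)
Node 0 (S = 130): continuation = 1/1.09·[0.4222·4.2671 + 0.5778·49.0000] = 27.6264; exercise value = 36.0000 > continuation, so V_0 = 36.0000 (exercise)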